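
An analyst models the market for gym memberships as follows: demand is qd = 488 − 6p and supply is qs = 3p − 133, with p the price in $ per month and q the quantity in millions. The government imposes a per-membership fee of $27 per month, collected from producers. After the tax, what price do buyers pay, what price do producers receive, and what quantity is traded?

Without the tax, 488 − 6p = 3p − 133 gives 9p = 621, so p* = $69 and q* = 74.
With the tax collected from producers, supply shifts: qs = 3(p − 27) − 133.
New equilibrium: buyers pay $78, producers receive $51, q = 20. (Wedge: pb − ps = 27.)
The less price-elastic side of the market bears the larger share of a per-unit tax.

Buyers pay $78; producers receive $51; quantity = 20.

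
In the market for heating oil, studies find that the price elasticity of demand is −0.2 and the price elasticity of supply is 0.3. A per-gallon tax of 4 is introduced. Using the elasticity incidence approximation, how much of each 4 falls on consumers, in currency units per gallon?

Consumers bear ≈ 2.4 per gallon.

Incidence ratio: consumers' share ≈ εs / (εs + |εd|) = 0.3 / (0.3 + 0.2) = 0.6.
So consumers bear ≈ 0.6 × 4 = 2.4; producers bear 1.6.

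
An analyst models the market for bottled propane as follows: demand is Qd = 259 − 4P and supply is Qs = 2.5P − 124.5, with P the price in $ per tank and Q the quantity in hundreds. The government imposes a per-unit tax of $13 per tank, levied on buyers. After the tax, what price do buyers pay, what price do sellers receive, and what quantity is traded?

Buyers pay $64; sellers receive $51; quantity = 3.

Before the tax: set 259 − 4P = 2.5P − 124.5 → P* = $59, Q* = 23.
With the tax collected from buyers, demand (in seller-price terms) shifts: Qd = 259 − 4(P + 13).
Solving gives Q = 3 with buyers paying $64 and sellers receiving $51 (the $13 wedge).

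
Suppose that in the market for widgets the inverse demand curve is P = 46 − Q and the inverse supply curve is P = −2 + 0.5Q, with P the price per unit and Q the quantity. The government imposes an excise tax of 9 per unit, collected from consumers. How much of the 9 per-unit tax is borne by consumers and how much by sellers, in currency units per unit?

Consumers bear 6 per unit; sellers bear 3 per unit.

Inverting to Q(P) form: Qd = 46 − P; Qs = 2P + 4.
Without the tax, 46 − P = 2P + 4 gives 3P = 42, so P* = 14 and Q* = 32.
With the tax collected from consumers, demand (in seller-price terms) shifts: Qd = 46 − (P + 9).
Solving gives Q = 26 with consumers paying 20 and sellers receiving 11 (the 9 wedge).
Burden on consumers: 6; on sellers: 3. (They sum to 9.)
The less price-elastic side of the market bears the larger share of a per-unit tax.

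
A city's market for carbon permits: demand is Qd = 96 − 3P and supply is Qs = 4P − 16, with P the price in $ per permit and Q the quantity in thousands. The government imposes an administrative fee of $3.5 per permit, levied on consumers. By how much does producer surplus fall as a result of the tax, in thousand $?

Before the tax: set 96 − 3P = 4P − 16 → P* = $16, Q* = 48.
With the tax collected from consumers, demand (in seller-price terms) shifts: Qd = 96 − 3(P + 3.5).
New equilibrium: consumers pay $18, producers receive $14.5, Q = 42. (Wedge: Pb − Ps = 3.5.)
ΔPS is the trapezoid between Q = 42 and Q = 48 of height $1.5: ½ · (48 + 42) · 1.5 = $67.5.

Producer surplus falls by $67.5 thousand.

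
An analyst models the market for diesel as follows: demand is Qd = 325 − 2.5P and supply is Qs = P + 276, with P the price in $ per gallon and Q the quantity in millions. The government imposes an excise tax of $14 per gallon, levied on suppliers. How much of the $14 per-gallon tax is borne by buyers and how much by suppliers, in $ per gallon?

Buyers bear $4 per gallon; suppliers bear $10 per gallon.

Without the tax, 325 − 2.5P = P + 276 gives 3.5P = 49, so P* = $14 and Q* = 290.
With the tax collected from suppliers, supply shifts: Qs = (P − 14) + 276.
Solving gives Q = 280 with buyers paying $18 and suppliers receiving $4 (the $14 wedge).
Burden on buyers: $4; on suppliers: $10. (They sum to $14.)
The less price-elastic side of the market bears the larger share of a per-unit tax.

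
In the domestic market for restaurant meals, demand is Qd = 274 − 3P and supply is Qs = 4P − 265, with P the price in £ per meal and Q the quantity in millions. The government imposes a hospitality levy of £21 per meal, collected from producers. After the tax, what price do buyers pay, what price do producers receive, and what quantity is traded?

Before the tax: set 274 − 3P = 4P − 265 → P* = £77, Q* = 43.
With the tax collected from producers, supply shifts: Qs = 4(P − 21) − 265.
Solving gives Q = 7 with buyers paying £89 and producers receiving £68 (the £21 wedge).

Buyers pay £89; producers receive £68; quantity = 7.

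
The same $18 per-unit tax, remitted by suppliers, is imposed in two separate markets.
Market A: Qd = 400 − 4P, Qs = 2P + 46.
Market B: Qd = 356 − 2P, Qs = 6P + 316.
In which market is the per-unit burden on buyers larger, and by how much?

Market A: pre-tax P* = $59, Q* = 164; post-tax Q = 140; per-unit burden on buyers = $6.
Market B: pre-tax P* = $5, Q* = 346; post-tax Q = 319; per-unit burden on buyers = $13.5.
Difference: $6 vs $13.5 → market B is larger by $7.5.

Market B, by $7.5.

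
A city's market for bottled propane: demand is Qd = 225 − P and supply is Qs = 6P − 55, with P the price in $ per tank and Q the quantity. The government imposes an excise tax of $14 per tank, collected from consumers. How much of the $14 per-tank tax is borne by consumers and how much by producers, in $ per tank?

Before the tax: set 225 − P = 6P − 55 → P* = $40, Q* = 185.
With the tax collected from consumers, demand (in seller-price terms) shifts: Qd = 225 − (P + 14).
New equilibrium: consumers pay $52, producers receive $38, Q = 173. (Wedge: Pb − Ps = 14.)
Burden on consumers: $12; on producers: $2. (They sum to $14.)
The less price-elastic side of the market bears the larger share of a per-unit tax.

Consumers bear $12 per tank; producers bear $2 per tank.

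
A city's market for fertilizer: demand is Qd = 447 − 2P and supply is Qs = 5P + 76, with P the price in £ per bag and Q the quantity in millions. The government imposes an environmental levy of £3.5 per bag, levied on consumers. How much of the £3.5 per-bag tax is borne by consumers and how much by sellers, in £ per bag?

Consumers bear £2.5 per bag; sellers bear £1 per bag.

Without the tax, 447 − 2P = 5P + 76 gives 7P = 371, so P* = £53 and Q* = 341.
With the tax collected from consumers, demand (in seller-price terms) shifts: Qd = 447 − 2(P + 3.5).
New equilibrium: consumers pay £55.5, sellers receive £52, Q = 336. (Wedge: Pb − Ps = 3.5.)
Burden on consumers: £2.5; on sellers: £1. (They sum to £3.5.)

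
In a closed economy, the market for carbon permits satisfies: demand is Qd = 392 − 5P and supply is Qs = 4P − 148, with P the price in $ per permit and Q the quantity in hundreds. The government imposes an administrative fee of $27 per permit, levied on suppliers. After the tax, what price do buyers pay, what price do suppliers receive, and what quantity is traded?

Before the tax: set 392 − 5P = 4P − 148 → P* = $60, Q* = 92.
With the tax collected from suppliers, supply shifts: Qs = 4(P − 27) − 148.
New equilibrium: buyers pay $72, suppliers receive $45, Q = 32. (Wedge: Pb − Ps = 27.)
The less price-elastic side of the market bears the larger share of a per-unit tax.

Buyers pay $72; suppliers receive $45; quantity = 32.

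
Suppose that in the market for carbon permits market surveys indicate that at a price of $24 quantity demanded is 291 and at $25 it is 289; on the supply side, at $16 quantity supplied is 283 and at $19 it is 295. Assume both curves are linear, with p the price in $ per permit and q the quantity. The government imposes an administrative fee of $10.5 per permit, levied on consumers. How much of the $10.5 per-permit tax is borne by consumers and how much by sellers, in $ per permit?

Demand slope: (289 − 291)/(25 − 24) = -2, so qd = 339 − 2p.
Supply slope: (295 − 283)/(19 − 16) = 4, so qs = 4p + 219.
Before the tax: set 339 − 2p = 4p + 219 → p* = $20, q* = 299.
With the tax collected from consumers, demand (in seller-price terms) shifts: qd = 339 − 2(p + 10.5).
New equilibrium: consumers pay $27, sellers receive $16.5, q = 285. (Wedge: pb − ps = 10.5.)
Burden on consumers: $7; on sellers: $3.5. (They sum to $10.5.)
The less price-elastic side of the market bears the larger share of a per-unit tax.

Consumers bear $7 per permit; sellers bear $3.5 per permit.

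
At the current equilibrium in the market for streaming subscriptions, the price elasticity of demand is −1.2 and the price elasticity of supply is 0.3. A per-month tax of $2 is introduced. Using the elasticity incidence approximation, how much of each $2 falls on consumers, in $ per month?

Incidence ratio: consumers' share ≈ εs / (εs + |εd|) = 0.3 / (0.3 + 1.2) = 0.2.
So consumers bear ≈ 0.2 × $2 = $0.4; suppliers bear $1.6.

Consumers bear ≈ $0.4 per month.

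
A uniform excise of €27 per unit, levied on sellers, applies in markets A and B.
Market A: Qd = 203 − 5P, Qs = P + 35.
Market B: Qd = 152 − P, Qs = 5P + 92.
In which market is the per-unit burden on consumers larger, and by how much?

Market B, by €18.

Market A: pre-tax P* = €28, Q* = 63; post-tax Q = 40.5; per-unit burden on consumers = €4.5.
Market B: pre-tax P* = €10, Q* = 142; post-tax Q = 119.5; per-unit burden on consumers = €22.5.
Difference: €4.5 vs €22.5 → market B is larger by €18.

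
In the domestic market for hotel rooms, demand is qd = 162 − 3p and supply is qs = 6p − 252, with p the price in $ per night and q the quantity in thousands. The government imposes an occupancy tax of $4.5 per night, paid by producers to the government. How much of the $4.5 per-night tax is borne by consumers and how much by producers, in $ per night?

Before the tax: set 162 − 3p = 6p − 252 → p* = $46, q* = 24.
With the tax collected from producers, supply shifts: qs = 6(p − 4.5) − 252.
Solving gives q = 15 with consumers paying $49 and producers receiving $44.5 (the $4.5 wedge).
Burden on consumers: $3; on producers: $1.5. (They sum to $4.5.)
The less price-elastic side of the market bears the larger share of a per-unit tax.

Consumers bear $3 per night; producers bear $1.5 per night.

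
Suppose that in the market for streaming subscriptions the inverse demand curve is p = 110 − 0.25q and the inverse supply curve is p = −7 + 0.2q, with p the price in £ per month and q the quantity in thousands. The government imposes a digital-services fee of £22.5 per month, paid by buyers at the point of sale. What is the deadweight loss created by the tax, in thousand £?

Deadweight loss = £562.5 thousand.

Rewrite in direct form: qd = 440 − 4p and qs = 5p + 35.
Without the tax, 440 − 4p = 5p + 35 gives 9p = 405, so p* = £45 and q* = 260.
With the tax collected from buyers, demand (in seller-price terms) shifts: qd = 440 − 4(p + 22.5).
New equilibrium: buyers pay £57.5, sellers receive £35, q = 210. (Wedge: pb − ps = 22.5.)
Quantity falls by |ΔQ| = |260 − 210| = 50.
DWL = ½ · t · |ΔQ| = ½ · 22.5 · 50 = £562.5.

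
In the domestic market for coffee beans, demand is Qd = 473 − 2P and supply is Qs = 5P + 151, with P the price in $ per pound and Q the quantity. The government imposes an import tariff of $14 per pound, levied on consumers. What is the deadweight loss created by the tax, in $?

Before the tax: set 473 − 2P = 5P + 151 → P* = $46, Q* = 381.
With the tax collected from consumers, demand (in seller-price terms) shifts: Qd = 473 − 2(P + 14).
Solving gives Q = 361 with consumers paying $56 and suppliers receiving $42 (the $14 wedge).
Quantity falls by |ΔQ| = |381 − 361| = 20.
DWL = ½ · t · |ΔQ| = ½ · 14 · 20 = $140.

Deadweight loss = $140.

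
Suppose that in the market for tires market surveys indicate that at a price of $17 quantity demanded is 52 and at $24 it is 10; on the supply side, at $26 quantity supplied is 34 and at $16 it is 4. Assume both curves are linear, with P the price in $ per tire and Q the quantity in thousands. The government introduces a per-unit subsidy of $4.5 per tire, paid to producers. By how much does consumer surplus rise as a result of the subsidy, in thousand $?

Consumer surplus rises by $39.75 thousand.

Demand slope: (10 − 52)/(24 − 17) = -6, so Qd = 154 − 6P.
Supply slope: (4 − 34)/(16 − 26) = 3, so Qs = 3P − 44.
Before the subsidy: set 154 − 6P = 3P − 44 → P* = $22, Q* = 22.
With a per-unit subsidy paid to producers, each receives P + 4.5 per unit sold, so supply becomes Qs = 3(P + 4.5) − 44.
Solving gives Q = 31 with consumers paying $20.5 and producers receiving $25 (the $4.5 wedge).
ΔCS is the trapezoid between Q = 31 and Q = 22 of height $1.5: ½ · (22 + 31) · 1.5 = $39.75.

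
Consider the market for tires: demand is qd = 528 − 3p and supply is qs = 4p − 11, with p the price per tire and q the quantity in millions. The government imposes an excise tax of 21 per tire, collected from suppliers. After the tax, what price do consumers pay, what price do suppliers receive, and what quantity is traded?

Without the tax, 528 − 3p = 4p − 11 gives 7p = 539, so p* = 77 and q* = 297.
With the tax collected from suppliers, supply shifts: qs = 4(p − 21) − 11.
Solving gives q = 261 with consumers paying 89 and suppliers receiving 68 (the 21 wedge).
The less price-elastic side of the market bears the larger share of a per-unit tax.

Consumers pay 89; suppliers receive 68; quantity = 261.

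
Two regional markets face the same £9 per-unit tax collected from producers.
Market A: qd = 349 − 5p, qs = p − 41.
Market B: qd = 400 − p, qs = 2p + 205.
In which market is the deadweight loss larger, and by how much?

Market A, by £6.75.

Market A: pre-tax p* = £65, q* = 24; post-tax q = 16.5; deadweight loss = £33.75.
Market B: pre-tax p* = £65, q* = 335; post-tax q = 329; deadweight loss = £27.
Difference: £33.75 vs £27 → market A is larger by £6.75.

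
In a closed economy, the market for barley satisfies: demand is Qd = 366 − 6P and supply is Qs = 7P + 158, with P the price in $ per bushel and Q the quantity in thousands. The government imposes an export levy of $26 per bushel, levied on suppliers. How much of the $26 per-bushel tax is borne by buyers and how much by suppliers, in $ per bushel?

Buyers bear $14 per bushel; suppliers bear $12 per bushel.

Before the tax: set 366 − 6P = 7P + 158 → P* = $16, Q* = 270.
With the tax collected from suppliers, supply shifts: Qs = 7(P − 26) + 158.
New equilibrium: buyers pay $30, suppliers receive $4, Q = 186. (Wedge: Pb − Ps = 26.)
Burden on buyers: $14; on suppliers: $12. (They sum to $26.)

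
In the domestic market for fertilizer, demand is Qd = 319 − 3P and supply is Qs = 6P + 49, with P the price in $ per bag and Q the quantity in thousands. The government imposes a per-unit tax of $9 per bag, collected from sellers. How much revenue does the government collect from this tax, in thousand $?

Tax revenue = $1899 thousand.

Before the tax: set 319 − 3P = 6P + 49 → P* = $30, Q* = 229.
With the tax collected from sellers, supply shifts: Qs = 6(P − 9) + 49.
Solving gives Q = 211 with buyers paying $36 and sellers receiving $27 (the $9 wedge).
Revenue = t · Q = 9 · 211 = $1899.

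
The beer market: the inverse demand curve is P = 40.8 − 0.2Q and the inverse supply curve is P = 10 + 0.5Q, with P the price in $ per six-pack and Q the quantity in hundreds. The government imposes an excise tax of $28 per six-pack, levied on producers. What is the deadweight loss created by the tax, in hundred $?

Rewrite in direct form: Qd = 204 − 5P and Qs = 2P − 20.
Before the tax: set 204 − 5P = 2P − 20 → P* = $32, Q* = 44.
With the tax collected from producers, supply shifts: Qs = 2(P − 28) − 20.
Solving gives Q = 4 with consumers paying $40 and producers receiving $12 (the $28 wedge).
Quantity falls by |ΔQ| = |44 − 4| = 40.
DWL = ½ · t · |ΔQ| = ½ · 28 · 40 = $560.

Deadweight loss = $560 hundred.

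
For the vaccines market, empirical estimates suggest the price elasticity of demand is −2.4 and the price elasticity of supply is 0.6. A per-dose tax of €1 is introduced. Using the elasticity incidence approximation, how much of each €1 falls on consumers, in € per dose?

Incidence ratio: consumers' share ≈ εs / (εs + |εd|) = 0.6 / (0.6 + 2.4) = 0.2.
So consumers bear ≈ 0.2 × €1 = €0.2; sellers bear €0.8.

Consumers bear ≈ €0.2 per dose.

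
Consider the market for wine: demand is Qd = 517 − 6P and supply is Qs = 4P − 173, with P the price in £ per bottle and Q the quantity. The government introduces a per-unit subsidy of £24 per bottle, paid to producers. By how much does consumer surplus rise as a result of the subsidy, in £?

Consumer surplus rises by £1265.28.

Without the subsidy, 517 − 6P = 4P − 173 gives 10P = 690, so P* = £69 and Q* = 103.
With a per-unit subsidy paid to producers, each receives P + 24 per unit sold, so supply becomes Qs = 4(P + 24) − 173.
Solving gives Q = 160.6 with buyers paying £59.4 and producers receiving £83.4 (the £24 wedge).
ΔCS is the trapezoid between Q = 160.6 and Q = 103 of height £9.6: ½ · (103 + 160.6) · 9.6 = £1265.28.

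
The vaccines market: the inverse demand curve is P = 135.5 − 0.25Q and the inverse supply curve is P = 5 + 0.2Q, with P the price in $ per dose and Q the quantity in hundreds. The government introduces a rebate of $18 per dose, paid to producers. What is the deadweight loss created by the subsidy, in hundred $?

Deadweight loss = $360 hundred.

Rewrite in direct form: Qd = 542 − 4P and Qs = 5P − 25.
Without the subsidy, 542 − 4P = 5P − 25 gives 9P = 567, so P* = $63 and Q* = 290.
With a per-unit subsidy paid to producers, each receives P + 18 per unit sold, so supply becomes Qs = 5(P + 18) − 25.
Solving gives Q = 330 with buyers paying $53 and producers receiving $71 (the $18 wedge).
Quantity rises by |ΔQ| = |290 − 330| = 40.
DWL = ½ · t · |ΔQ| = ½ · 18 · 40 = $360.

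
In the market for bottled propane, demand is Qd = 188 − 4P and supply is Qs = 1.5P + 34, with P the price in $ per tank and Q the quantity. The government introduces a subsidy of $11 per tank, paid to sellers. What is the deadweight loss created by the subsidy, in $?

Deadweight loss = $66.

Before the subsidy: set 188 − 4P = 1.5P + 34 → P* = $28, Q* = 76.
With a per-unit subsidy paid to sellers, each receives P + 11 per unit sold, so supply becomes Qs = 1.5(P + 11) + 34.
New equilibrium: consumers pay $25, sellers receive $36, Q = 88. (Wedge: Pb − Ps = −11.)
Quantity rises by |ΔQ| = |76 − 88| = 12.
DWL = ½ · t · |ΔQ| = ½ · 11 · 12 = $66.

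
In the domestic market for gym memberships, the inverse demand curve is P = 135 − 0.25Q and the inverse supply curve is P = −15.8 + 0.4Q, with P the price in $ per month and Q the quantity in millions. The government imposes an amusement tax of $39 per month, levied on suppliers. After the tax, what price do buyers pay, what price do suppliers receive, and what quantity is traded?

Inverting to Q(P) form: Qd = 540 − 4P; Qs = 2.5P + 39.5.
Without the tax, 540 − 4P = 2.5P + 39.5 gives 6.5P = 500.5, so P* = $77 and Q* = 232.
With the tax collected from suppliers, supply shifts: Qs = 2.5(P − 39) + 39.5.
New equilibrium: buyers pay $92, suppliers receive $53, Q = 172. (Wedge: Pb − Ps = 39.)
The less price-elastic side of the market bears the larger share of a per-unit tax.

Buyers pay $92; suppliers receive $53; quantity = 172.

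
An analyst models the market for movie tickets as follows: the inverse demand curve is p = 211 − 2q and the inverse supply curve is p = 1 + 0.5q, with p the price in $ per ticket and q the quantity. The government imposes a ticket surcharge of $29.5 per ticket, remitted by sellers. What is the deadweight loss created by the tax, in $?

Rewrite in direct form: qd = 105.5 − 0.5p and qs = 2p − 2.
Without the tax, 105.5 − 0.5p = 2p − 2 gives 2.5p = 107.5, so p* = $43 and q* = 84.
With the tax collected from sellers, supply shifts: qs = 2(p − 29.5) − 2.
Solving gives q = 72.2 with buyers paying $66.6 and sellers receiving $37.1 (the $29.5 wedge).
Quantity falls by |ΔQ| = |84 − 72.2| = 11.8.
DWL = ½ · t · |ΔQ| = ½ · 29.5 · 11.8 = $174.05.

Deadweight loss = $174.05.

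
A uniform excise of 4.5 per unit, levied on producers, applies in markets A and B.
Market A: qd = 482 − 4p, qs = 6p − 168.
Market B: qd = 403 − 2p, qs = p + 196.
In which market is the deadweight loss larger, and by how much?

Market A, by 17.55.

Market A: pre-tax p* = 65, q* = 222; post-tax q = 211.2; deadweight loss = 24.3.
Market B: pre-tax p* = 69, q* = 265; post-tax q = 262; deadweight loss = 6.75.
Difference: 24.3 vs 6.75 → market A is larger by 17.55.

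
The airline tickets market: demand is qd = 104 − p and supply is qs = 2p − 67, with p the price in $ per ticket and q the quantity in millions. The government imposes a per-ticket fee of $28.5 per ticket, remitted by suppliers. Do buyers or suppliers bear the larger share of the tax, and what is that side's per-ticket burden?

Before the tax: set 104 − p = 2p − 67 → p* = $57, q* = 47.
With the tax collected from suppliers, supply shifts: qs = 2(p − 28.5) − 67.
Solving gives q = 28 with buyers paying $76 and suppliers receiving $47.5 (the $28.5 wedge).
Per-ticket burden: buyers $19, suppliers $9.5.
Buyers take the larger share because demand is less price-elastic here (demand slope 1 vs supply slope 2).

Buyers bear the larger share: $19 per ticket.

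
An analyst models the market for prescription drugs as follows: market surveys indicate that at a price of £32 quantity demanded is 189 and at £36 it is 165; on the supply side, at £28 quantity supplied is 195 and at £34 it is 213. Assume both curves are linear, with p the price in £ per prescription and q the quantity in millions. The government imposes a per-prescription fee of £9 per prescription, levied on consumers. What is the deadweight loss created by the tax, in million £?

Demand slope: (165 − 189)/(36 − 32) = -6, so qd = 381 − 6p.
Supply slope: (213 − 195)/(34 − 28) = 3, so qs = 3p + 111.
Without the tax, 381 − 6p = 3p + 111 gives 9p = 270, so p* = £30 and q* = 201.
With the tax collected from consumers, demand (in seller-price terms) shifts: qd = 381 − 6(p + 9).
New equilibrium: consumers pay £33, suppliers receive £24, q = 183. (Wedge: pb − ps = 9.)
Quantity falls by |ΔQ| = |201 − 183| = 18.
DWL = ½ · t · |ΔQ| = ½ · 9 · 18 = £81.

Deadweight loss = £81 million.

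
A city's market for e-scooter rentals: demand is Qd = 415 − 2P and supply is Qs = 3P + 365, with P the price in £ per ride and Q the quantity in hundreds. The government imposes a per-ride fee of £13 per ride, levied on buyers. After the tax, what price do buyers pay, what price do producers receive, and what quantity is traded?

Buyers pay £17.8; producers receive £4.8; quantity = 379.4.

Without the tax, 415 − 2P = 3P + 365 gives 5P = 50, so P* = £10 and Q* = 395.
With the tax collected from buyers, demand (in seller-price terms) shifts: Qd = 415 − 2(P + 13).
New equilibrium: buyers pay £17.8, producers receive £4.8, Q = 379.4. (Wedge: Pb − Ps = 13.)
The less price-elastic side of the market bears the larger share of a per-unit tax.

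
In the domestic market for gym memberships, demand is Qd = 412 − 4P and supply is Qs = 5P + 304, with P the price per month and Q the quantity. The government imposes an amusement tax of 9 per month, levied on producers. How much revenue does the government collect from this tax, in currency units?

Without the tax, 412 − 4P = 5P + 304 gives 9P = 108, so P* = 12 and Q* = 364.
With the tax collected from producers, supply shifts: Qs = 5(P − 9) + 304.
Solving gives Q = 344 with buyers paying 17 and producers receiving 8 (the 9 wedge).
Revenue = t · Q = 9 · 344 = 3096.

Tax revenue = 3096.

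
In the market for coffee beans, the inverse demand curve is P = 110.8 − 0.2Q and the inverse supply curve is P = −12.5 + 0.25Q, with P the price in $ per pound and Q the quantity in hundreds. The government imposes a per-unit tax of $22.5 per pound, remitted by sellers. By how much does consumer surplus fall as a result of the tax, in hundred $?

Inverting to Q(P) form: Qd = 554 − 5P; Qs = 4P + 50.
Before the tax: set 554 − 5P = 4P + 50 → P* = $56, Q* = 274.
With the tax collected from sellers, supply shifts: Qs = 4(P − 22.5) + 50.
New equilibrium: consumers pay $66, sellers receive $43.5, Q = 224. (Wedge: Pb − Ps = 22.5.)
ΔCS is the trapezoid between Q = 224 and Q = 274 of height $10: ½ · (274 + 224) · 10 = $2490.

Consumer surplus falls by $2490 hundred.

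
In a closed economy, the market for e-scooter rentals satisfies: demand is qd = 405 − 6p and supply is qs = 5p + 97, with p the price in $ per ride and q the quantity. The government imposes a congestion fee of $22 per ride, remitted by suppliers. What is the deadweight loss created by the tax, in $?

Deadweight loss = $660.

Before the tax: set 405 − 6p = 5p + 97 → p* = $28, q* = 237.
With the tax collected from suppliers, supply shifts: qs = 5(p − 22) + 97.
Solving gives q = 177 with buyers paying $38 and suppliers receiving $16 (the $22 wedge).
Quantity falls by |ΔQ| = |237 − 177| = 60.
DWL = ½ · t · |ΔQ| = ½ · 22 · 60 = $660.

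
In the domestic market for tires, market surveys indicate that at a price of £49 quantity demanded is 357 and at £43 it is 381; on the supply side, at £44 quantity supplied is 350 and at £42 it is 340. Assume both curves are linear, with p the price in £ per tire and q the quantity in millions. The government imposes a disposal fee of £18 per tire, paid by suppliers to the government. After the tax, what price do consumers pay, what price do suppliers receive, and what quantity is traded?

Consumers pay £57; suppliers receive £39; quantity = 325.

Demand slope: (381 − 357)/(43 − 49) = -4, so qd = 553 − 4p.
Supply slope: (340 − 350)/(42 − 44) = 5, so qs = 5p + 130.
Without the tax, 553 − 4p = 5p + 130 gives 9p = 423, so p* = £47 and q* = 365.
With the tax collected from suppliers, supply shifts: qs = 5(p − 18) + 130.
Solving gives q = 325 with consumers paying £57 and suppliers receiving £39 (the £18 wedge).
The less price-elastic side of the market bears the larger share of a per-unit tax.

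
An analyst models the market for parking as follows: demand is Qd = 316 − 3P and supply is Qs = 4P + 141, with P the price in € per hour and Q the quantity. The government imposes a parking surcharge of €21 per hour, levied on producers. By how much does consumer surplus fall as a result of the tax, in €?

Consumer surplus falls by €2676.

Before the tax: set 316 − 3P = 4P + 141 → P* = €25, Q* = 241.
With the tax collected from producers, supply shifts: Qs = 4(P − 21) + 141.
New equilibrium: buyers pay €37, producers receive €16, Q = 205. (Wedge: Pb − Ps = 21.)
ΔCS is the trapezoid between Q = 205 and Q = 241 of height €12: ½ · (241 + 205) · 12 = €2676.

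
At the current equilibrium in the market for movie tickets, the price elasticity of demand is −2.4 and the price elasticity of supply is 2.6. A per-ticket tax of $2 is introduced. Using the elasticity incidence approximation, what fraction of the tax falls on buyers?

Buyers' share ≈ 0.52.

Incidence ratio: buyers' share ≈ εs / (εs + |εd|) = 2.6 / (2.6 + 2.4) = 0.52.
Supply is the more elastic side, so buyers bear the larger share.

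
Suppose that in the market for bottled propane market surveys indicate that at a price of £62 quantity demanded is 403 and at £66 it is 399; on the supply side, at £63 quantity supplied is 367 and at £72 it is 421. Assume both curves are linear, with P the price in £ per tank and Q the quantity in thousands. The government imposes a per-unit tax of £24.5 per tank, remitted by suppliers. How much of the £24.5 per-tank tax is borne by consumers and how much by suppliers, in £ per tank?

Consumers bear £21 per tank; suppliers bear £3.5 per tank.

Demand slope: (399 − 403)/(66 − 62) = -1, so Qd = 465 − P.
Supply slope: (421 − 367)/(72 − 63) = 6, so Qs = 6P − 11.
Before the tax: set 465 − P = 6P − 11 → P* = £68, Q* = 397.
With the tax collected from suppliers, supply shifts: Qs = 6(P − 24.5) − 11.
New equilibrium: consumers pay £89, suppliers receive £64.5, Q = 376. (Wedge: Pb − Ps = 24.5.)
Burden on consumers: £21; on suppliers: £3.5. (They sum to £24.5.)
The less price-elastic side of the market bears the larger share of a per-unit tax.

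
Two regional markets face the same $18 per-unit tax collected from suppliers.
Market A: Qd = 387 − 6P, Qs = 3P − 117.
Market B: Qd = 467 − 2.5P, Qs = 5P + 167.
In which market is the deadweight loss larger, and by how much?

Market A, by $54.

Market A: pre-tax P* = $56, Q* = 51; post-tax Q = 15; deadweight loss = $324.
Market B: pre-tax P* = $40, Q* = 367; post-tax Q = 337; deadweight loss = $270.
Difference: $324 vs $270 → market A is larger by $54.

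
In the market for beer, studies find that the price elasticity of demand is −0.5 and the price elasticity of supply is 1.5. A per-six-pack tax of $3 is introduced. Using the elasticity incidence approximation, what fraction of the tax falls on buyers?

Buyers' share ≈ 0.75.

Incidence ratio: buyers' share ≈ εs / (εs + |εd|) = 1.5 / (1.5 + 0.5) = 0.75.
Supply is the more elastic side, so buyers bear the larger share.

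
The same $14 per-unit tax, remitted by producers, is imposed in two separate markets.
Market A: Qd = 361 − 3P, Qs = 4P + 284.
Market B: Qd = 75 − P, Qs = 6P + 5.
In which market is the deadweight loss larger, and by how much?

Market A, by $84.

Market A: pre-tax P* = $11, Q* = 328; post-tax Q = 304; deadweight loss = $168.
Market B: pre-tax P* = $10, Q* = 65; post-tax Q = 53; deadweight loss = $84.
Difference: $168 vs $84 → market A is larger by $84.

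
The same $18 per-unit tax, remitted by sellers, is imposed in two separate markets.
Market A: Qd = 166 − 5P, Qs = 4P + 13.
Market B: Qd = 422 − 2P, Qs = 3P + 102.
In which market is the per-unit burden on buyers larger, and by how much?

Market A: pre-tax P* = $17, Q* = 81; post-tax Q = 41; per-unit burden on buyers = $8.
Market B: pre-tax P* = $64, Q* = 294; post-tax Q = 272.4; per-unit burden on buyers = $10.8.
Difference: $8 vs $10.8 → market B is larger by $2.8.

Market B, by $2.8.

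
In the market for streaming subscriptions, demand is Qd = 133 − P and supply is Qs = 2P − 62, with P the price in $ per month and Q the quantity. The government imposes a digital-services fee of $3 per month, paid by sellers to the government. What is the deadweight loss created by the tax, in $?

Deadweight loss = $3.

Without the tax, 133 − P = 2P − 62 gives 3P = 195, so P* = $65 and Q* = 68.
With the tax collected from sellers, supply shifts: Qs = 2(P − 3) − 62.
New equilibrium: consumers pay $67, sellers receive $64, Q = 66. (Wedge: Pb − Ps = 3.)
Quantity falls by |ΔQ| = |68 − 66| = 2.
DWL = ½ · t · |ΔQ| = ½ · 3 · 2 = $3.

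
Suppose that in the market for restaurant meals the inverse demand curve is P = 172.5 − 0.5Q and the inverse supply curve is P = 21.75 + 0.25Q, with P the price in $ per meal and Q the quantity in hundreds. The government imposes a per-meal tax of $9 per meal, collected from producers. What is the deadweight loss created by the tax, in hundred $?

Deadweight loss = $54 hundred.

Inverting to Q(P) form: Qd = 345 − 2P; Qs = 4P − 87.
Before the tax: set 345 − 2P = 4P − 87 → P* = $72, Q* = 201.
With the tax collected from producers, supply shifts: Qs = 4(P − 9) − 87.
Solving gives Q = 189 with buyers paying $78 and producers receiving $69 (the $9 wedge).
Quantity falls by |ΔQ| = |201 − 189| = 12.
DWL = ½ · t · |ΔQ| = ½ · 9 · 12 = $54.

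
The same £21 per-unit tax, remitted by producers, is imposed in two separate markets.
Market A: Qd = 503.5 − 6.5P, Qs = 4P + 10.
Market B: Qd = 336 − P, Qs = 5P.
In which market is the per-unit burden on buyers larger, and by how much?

Market A: pre-tax P* = £47, Q* = 198; post-tax Q = 146; per-unit burden on buyers = £8.
Market B: pre-tax P* = £56, Q* = 280; post-tax Q = 262.5; per-unit burden on buyers = £17.5.
Difference: £8 vs £17.5 → market B is larger by £9.5.

Market B, by £9.5.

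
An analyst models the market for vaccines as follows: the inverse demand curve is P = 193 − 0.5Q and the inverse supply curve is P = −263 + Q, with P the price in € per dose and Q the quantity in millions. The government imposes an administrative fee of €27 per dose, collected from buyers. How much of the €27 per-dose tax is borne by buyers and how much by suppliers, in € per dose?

Rewrite in direct form: Qd = 386 − 2P and Qs = P + 263.
Without the tax, 386 − 2P = P + 263 gives 3P = 123, so P* = €41 and Q* = 304.
With the tax collected from buyers, demand (in seller-price terms) shifts: Qd = 386 − 2(P + 27).
New equilibrium: buyers pay €50, suppliers receive €23, Q = 286. (Wedge: Pb − Ps = 27.)
Burden on buyers: €9; on suppliers: €18. (They sum to €27.)

Buyers bear €9 per dose; suppliers bear €18 per dose.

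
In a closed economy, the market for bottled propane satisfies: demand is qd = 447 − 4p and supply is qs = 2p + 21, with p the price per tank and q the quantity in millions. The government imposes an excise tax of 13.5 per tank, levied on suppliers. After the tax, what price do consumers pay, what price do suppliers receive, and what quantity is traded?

Consumers pay 75.5; suppliers receive 62; quantity = 145.

Without the tax, 447 − 4p = 2p + 21 gives 6p = 426, so p* = 71 and q* = 163.
With the tax collected from suppliers, supply shifts: qs = 2(p − 13.5) + 21.
Solving gives q = 145 with consumers paying 75.5 and suppliers receiving 62 (the 13.5 wedge).
The less price-elastic side of the market bears the larger share of a per-unit tax.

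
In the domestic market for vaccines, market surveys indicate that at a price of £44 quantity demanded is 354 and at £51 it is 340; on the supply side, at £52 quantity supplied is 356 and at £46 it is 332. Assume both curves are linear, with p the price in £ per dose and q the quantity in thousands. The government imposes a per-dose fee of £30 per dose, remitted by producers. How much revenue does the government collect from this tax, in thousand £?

Demand slope: (340 − 354)/(51 − 44) = -2, so qd = 442 − 2p.
Supply slope: (332 − 356)/(46 − 52) = 4, so qs = 4p + 148.
Before the tax: set 442 − 2p = 4p + 148 → p* = £49, q* = 344.
With the tax collected from producers, supply shifts: qs = 4(p − 30) + 148.
Solving gives q = 304 with buyers paying £69 and producers receiving £39 (the £30 wedge).
Revenue = t · Q = 30 · 304 = £9120.

Tax revenue = £9120 thousand.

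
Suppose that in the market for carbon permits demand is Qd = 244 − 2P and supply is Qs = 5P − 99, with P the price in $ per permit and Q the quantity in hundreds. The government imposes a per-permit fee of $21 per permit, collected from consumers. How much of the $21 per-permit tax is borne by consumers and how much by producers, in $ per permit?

Consumers bear $15 per permit; producers bear $6 per permit.

Without the tax, 244 − 2P = 5P − 99 gives 7P = 343, so P* = $49 and Q* = 146.
With the tax collected from consumers, demand (in seller-price terms) shifts: Qd = 244 − 2(P + 21).
Solving gives Q = 116 with consumers paying $64 and producers receiving $43 (the $21 wedge).
Burden on consumers: $15; on producers: $6. (They sum to $21.)
The less price-elastic side of the market bears the larger share of a per-unit tax.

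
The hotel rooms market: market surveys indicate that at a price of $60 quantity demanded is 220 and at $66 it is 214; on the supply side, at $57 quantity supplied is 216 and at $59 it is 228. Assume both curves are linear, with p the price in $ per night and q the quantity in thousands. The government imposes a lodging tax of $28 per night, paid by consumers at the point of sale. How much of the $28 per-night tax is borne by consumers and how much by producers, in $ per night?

Consumers bear $24 per night; producers bear $4 per night.

Demand slope: (214 − 220)/(66 − 60) = -1, so qd = 280 − p.
Supply slope: (228 − 216)/(59 − 57) = 6, so qs = 6p − 126.
Before the tax: set 280 − p = 6p − 126 → p* = $58, q* = 222.
With the tax collected from consumers, demand (in seller-price terms) shifts: qd = 280 − (p + 28).
Solving gives q = 198 with consumers paying $82 and producers receiving $54 (the $28 wedge).
Burden on consumers: $24; on producers: $4. (They sum to $28.)
The less price-elastic side of the market bears the larger share of a per-unit tax.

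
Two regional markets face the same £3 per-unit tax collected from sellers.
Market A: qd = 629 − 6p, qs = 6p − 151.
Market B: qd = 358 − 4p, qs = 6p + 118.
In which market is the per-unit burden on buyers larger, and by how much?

Market A: pre-tax p* = £65, q* = 239; post-tax q = 230; per-unit burden on buyers = £1.5.
Market B: pre-tax p* = £24, q* = 262; post-tax q = 254.8; per-unit burden on buyers = £1.8.
Difference: £1.5 vs £1.8 → market B is larger by £0.3.

Market B, by £0.3.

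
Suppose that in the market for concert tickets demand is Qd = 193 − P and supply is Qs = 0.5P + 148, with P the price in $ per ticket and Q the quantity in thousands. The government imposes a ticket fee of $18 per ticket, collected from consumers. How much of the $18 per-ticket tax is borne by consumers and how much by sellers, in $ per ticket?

Consumers bear $6 per ticket; sellers bear $12 per ticket.

Without the tax, 193 − P = 0.5P + 148 gives 1.5P = 45, so P* = $30 and Q* = 163.
With the tax collected from consumers, demand (in seller-price terms) shifts: Qd = 193 − (P + 18).
Solving gives Q = 157 with consumers paying $36 and sellers receiving $18 (the $18 wedge).
Burden on consumers: $6; on sellers: $12. (They sum to $18.)
The less price-elastic side of the market bears the larger share of a per-unit tax.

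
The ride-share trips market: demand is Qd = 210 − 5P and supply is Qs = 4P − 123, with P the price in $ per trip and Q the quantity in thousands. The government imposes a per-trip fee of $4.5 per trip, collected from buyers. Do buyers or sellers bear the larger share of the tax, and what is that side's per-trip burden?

Without the tax, 210 − 5P = 4P − 123 gives 9P = 333, so P* = $37 and Q* = 25.
With the tax collected from buyers, demand (in seller-price terms) shifts: Qd = 210 − 5(P + 4.5).
New equilibrium: buyers pay $39, sellers receive $34.5, Q = 15. (Wedge: Pb − Ps = 4.5.)
Per-trip burden: buyers $2, sellers $2.5.
Sellers take the larger share because supply is less price-elastic here (demand slope 5 vs supply slope 4).
The less price-elastic side of the market bears the larger share of a per-unit tax.

Sellers bear the larger share: $2.5 per trip.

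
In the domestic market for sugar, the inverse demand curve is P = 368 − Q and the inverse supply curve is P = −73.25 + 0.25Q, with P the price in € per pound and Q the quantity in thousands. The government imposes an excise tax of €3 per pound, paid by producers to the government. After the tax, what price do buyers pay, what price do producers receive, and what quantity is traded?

Buyers pay €17.4; producers receive €14.4; quantity = 350.6.

Rewrite in direct form: Qd = 368 − P and Qs = 4P + 293.
Before the tax: set 368 − P = 4P + 293 → P* = €15, Q* = 353.
With the tax collected from producers, supply shifts: Qs = 4(P − 3) + 293.
New equilibrium: buyers pay €17.4, producers receive €14.4, Q = 350.6. (Wedge: Pb − Ps = 3.)
The less price-elastic side of the market bears the larger share of a per-unit tax.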